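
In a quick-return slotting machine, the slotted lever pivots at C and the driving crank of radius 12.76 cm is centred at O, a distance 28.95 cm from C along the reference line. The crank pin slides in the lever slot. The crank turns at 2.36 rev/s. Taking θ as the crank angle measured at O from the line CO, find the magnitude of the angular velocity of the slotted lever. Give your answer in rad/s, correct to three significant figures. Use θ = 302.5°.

ω = 14.83 rad/s (from 2.36 rev/s).
Crank pin A relative to C: A = (d + r cosθ, r sinθ); lever angle φ = atan2(r sinθ, d + r cosθ).
Differentiating tanφ: φ̇ = rω(d cosθ + r)/(d² + r² + 2dr cosθ).
d² + r² + 2dr cosθ = |CA|² = 0.139788 m²;  d cosθ + r = +0.28315 m.
|ω_lever| = |0.1276·14.83·+0.28315| / 0.139788 = 3.8325 rad/s.

3.83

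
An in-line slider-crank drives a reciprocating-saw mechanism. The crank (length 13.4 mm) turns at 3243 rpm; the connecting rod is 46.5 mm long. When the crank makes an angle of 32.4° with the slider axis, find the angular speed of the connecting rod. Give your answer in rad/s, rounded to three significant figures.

ω = 339.6 rad/s (converted from 3243 rpm).
The rod makes angle φ with the slider axis where L sinφ = r sinθ; differentiating, L cosφ·φ̇ = r ω cosθ.
L cosφ = √(L² − r² sin²θ) = 0.045942 m.
|ω_rod| = r ω |cosθ| / √(L² − r² sin²θ) = 0.0134·339.6·0.84433/0.045942 = 83.633 rad/s.

83.6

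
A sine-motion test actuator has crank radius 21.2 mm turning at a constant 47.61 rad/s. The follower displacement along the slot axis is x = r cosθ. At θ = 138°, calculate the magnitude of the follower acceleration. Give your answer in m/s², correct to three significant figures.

35.7

ω = 47.61 rad/s
x = r cosθ ⇒ ẍ = −rω² cosθ (ω constant).
|a| = rω²|cosθ| = 0.0212·(47.61)²·|cos 138°| = 35.711 m/s².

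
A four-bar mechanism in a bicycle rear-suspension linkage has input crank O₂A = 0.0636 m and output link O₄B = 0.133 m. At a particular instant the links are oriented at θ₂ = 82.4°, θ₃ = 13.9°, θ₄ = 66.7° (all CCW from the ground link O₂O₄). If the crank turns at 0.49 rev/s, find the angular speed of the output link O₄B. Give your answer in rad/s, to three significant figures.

1.72

ω₂ = 3.079 rad/s (from 0.49 rev/s).
Differentiating the loop-closure r₂e^{iθ₂}+r₃e^{iθ₃}=r₁+r₄e^{iθ₄} gives r₂ω₂e^{iθ₂}+r₃ω₃e^{iθ₃}=r₄ω₄e^{iθ₄}.
Eliminating the other unknown: ω₄ = r₂ω₂ sin(θ₂−θ₃) / [r₄ sin(θ₄−θ₃)].
Numerator sine = +0.93042; denominator sine = +0.79653.
Result = 0.0636·3.079·(+0.93042) / (0.133·(+0.79653)) = +1.7197 rad/s; magnitude 1.7197 rad/s.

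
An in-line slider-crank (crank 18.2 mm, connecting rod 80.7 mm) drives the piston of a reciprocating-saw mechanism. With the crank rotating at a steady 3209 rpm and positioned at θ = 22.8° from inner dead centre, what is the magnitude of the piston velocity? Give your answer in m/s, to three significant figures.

ω = 2π·3209/60 = 336 rad/s
For an in-line slider-crank, x = r cosθ + √(L² − r² sin²θ), so v = −rω sinθ·[1 + r cosθ/√(L² − r² sin²θ)].
With r = 0.0182 m, L = 0.0807 m, θ = 22.8°: √(L² − r² sin²θ) = 0.080391 m.
v = −0.0182·336·0.38752·[1 + 0.0182·0.92186/0.080391] = -2.8647 m/s.
|v| = 2.8647 m/s.

2.86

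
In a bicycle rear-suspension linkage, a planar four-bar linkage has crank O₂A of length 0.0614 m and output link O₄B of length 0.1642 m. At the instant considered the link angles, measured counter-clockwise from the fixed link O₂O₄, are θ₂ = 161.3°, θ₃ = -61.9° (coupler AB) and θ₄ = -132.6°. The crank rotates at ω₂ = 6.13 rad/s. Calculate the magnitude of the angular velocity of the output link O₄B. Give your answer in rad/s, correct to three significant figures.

ω₂ = 6.13 rad/s
Differentiating the loop-closure r₂e^{iθ₂}+r₃e^{iθ₃}=r₁+r₄e^{iθ₄} gives r₂ω₂e^{iθ₂}+r₃ω₃e^{iθ₃}=r₄ω₄e^{iθ₄}.
Eliminating the other unknown: ω₄ = r₂ω₂ sin(θ₂−θ₃) / [r₄ sin(θ₄−θ₃)].
Numerator sine = -0.68455; denominator sine = -0.94380.
Result = 0.0614·6.13·(-0.68455) / (0.1642·(-0.94380)) = +1.6626 rad/s; magnitude 1.6626 rad/s.

1.66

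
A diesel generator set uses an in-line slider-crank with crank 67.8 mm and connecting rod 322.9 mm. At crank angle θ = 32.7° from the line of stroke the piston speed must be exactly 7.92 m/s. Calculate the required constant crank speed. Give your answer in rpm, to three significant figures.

For an in-line slider-crank, |v_piston| = rω|sinθ|·[1 + r cosθ/√(L² − r² sin²θ)].
With r = 0.0678 m, L = 0.3229 m, θ = 32.7°: the bracketed kinematic factor |dx/dθ| = 0.043142 m.
ω = v/|dx/dθ| = 7.92/0.043142 = 183.58 rad/s.
N = 60ω/(2π) = 1753 rpm.

1750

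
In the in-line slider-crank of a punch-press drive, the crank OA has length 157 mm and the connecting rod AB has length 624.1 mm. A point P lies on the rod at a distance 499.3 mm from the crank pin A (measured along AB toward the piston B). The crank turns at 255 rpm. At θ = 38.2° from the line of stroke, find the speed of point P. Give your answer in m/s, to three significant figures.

ω = 26.7 rad/s.  Crank-pin speed |V_A| = rω = 4.1925 m/s, perpendicular to OA.
Rod angle: sinφ = −(r/L) sinθ ⇒ φ = -8.950°; ω_rod = −rω cosθ/√(L²−r²sin²θ) = -5.3441 rad/s.
V_P = V_A + ω_rod × AP, with AP = 0.4993 m along the rod.
Components: V_Px = −rω sinθ − a·ω_rod·sinφ = -3.0078 m/s;  V_Py = rω cosθ + a·ω_rod·cosφ = +0.65883 m/s.
|V_P| = √(V_Px² + V_Py²) = 3.0791 m/s.

3.08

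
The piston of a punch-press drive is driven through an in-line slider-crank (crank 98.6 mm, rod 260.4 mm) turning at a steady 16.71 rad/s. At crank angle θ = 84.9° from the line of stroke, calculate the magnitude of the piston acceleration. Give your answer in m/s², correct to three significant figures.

ω = 16.71 rad/s
x(θ) = r cosθ + √(L² − r² sin²θ); with ω constant, a = ω²·d²x/dθ².
d²x/dθ² = −r cosθ − r²(cos2θ)/√u − r⁴ sin²2θ/(4u^{3/2}),  u = L² − r² sin²θ = 0.058163 m².
Substituting r = 0.0986 m, L = 0.2604 m, θ = 84.9°: d²x/dθ² = +0.030857 m.
a = ω²·d²x/dθ² = (16.71)²·(+0.030857) = +8.6159 m/s²;  |a| = 8.6159 m/s².

8.62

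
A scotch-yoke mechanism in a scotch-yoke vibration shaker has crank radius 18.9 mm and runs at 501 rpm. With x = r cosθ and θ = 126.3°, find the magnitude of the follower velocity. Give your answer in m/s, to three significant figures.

ω = 52.46 rad/s (from 501 rpm).
x = r cosθ ⇒ ẋ = −rω sinθ.
|v| = rω|sinθ| = 0.0189·52.46·|sin 126.3°| = 0.79914 m/s.

0.799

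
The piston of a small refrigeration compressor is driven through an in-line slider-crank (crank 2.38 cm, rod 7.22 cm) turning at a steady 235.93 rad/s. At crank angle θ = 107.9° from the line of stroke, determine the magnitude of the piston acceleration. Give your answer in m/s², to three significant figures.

ω = 235.9 rad/s
x(θ) = r cosθ + √(L² − r² sin²θ); with ω constant, a = ω²·d²x/dθ².
d²x/dθ² = −r cosθ − r²(cos2θ)/√u − r⁴ sin²2θ/(4u^{3/2}),  u = L² − r² sin²θ = 0.00469991 m².
Substituting r = 0.0238 m, L = 0.0722 m, θ = 107.9°: d²x/dθ² = +0.013931 m.
a = ω²·d²x/dθ² = (235.9)²·(+0.013931) = +775.46 m/s²;  |a| = 775.46 m/s².

775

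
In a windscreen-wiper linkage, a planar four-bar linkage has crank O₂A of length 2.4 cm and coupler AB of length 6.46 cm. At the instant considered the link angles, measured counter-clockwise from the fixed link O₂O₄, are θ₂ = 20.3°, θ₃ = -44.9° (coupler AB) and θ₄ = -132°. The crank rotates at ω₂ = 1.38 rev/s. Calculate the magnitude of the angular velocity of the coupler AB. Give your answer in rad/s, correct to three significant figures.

1.50

ω₂ = 8.671 rad/s (from 1.38 rev/s).
Differentiating the loop-closure r₂e^{iθ₂}+r₃e^{iθ₃}=r₁+r₄e^{iθ₄} gives r₂ω₂e^{iθ₂}+r₃ω₃e^{iθ₃}=r₄ω₄e^{iθ₄}.
Eliminating the other unknown: ω₃ = r₂ω₂ sin(θ₄−θ₂) / [r₃ sin(θ₃−θ₄)].
Numerator sine = -0.46484; denominator sine = +0.99872.
Result = 0.024·8.671·(-0.46484) / (0.0646·(+0.99872)) = -1.4993 rad/s; magnitude 1.4993 rad/s.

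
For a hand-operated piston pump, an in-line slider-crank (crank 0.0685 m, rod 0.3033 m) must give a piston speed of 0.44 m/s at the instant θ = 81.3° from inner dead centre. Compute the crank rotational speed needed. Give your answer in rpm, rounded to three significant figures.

60.0

For an in-line slider-crank, |v_piston| = rω|sinθ|·[1 + r cosθ/√(L² − r² sin²θ)].
With r = 0.0685 m, L = 0.3033 m, θ = 81.3°: the bracketed kinematic factor |dx/dθ| = 0.070085 m.
ω = v/|dx/dθ| = 0.44/0.070085 = 6.2781 rad/s.
N = 60ω/(2π) = 59.951 rpm.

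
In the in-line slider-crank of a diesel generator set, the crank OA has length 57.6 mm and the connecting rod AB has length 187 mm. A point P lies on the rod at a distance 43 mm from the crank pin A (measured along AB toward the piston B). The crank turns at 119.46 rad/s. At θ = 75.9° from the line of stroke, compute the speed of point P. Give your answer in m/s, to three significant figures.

ω = 119.5 rad/s.  Crank-pin speed |V_A| = rω = 6.8809 m/s, perpendicular to OA.
Rod angle: sinφ = −(r/L) sinθ ⇒ φ = -17.382°; ω_rod = −rω cosθ/√(L²−r²sin²θ) = -9.3931 rad/s.
V_P = V_A + ω_rod × AP, with AP = 0.043 m along the rod.
Components: V_Px = −rω sinθ − a·ω_rod·sinφ = -6.7943 m/s;  V_Py = rω cosθ + a·ω_rod·cosφ = +1.2908 m/s.
|V_P| = √(V_Px² + V_Py²) = 6.9158 m/s.

6.92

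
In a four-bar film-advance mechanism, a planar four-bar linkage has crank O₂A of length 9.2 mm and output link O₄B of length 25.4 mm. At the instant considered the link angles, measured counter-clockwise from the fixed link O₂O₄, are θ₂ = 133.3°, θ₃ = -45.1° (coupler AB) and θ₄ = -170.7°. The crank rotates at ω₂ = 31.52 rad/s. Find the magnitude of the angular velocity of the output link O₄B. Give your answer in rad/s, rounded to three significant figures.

0.392

ω₂ = 31.52 rad/s
Differentiating the loop-closure r₂e^{iθ₂}+r₃e^{iθ₃}=r₁+r₄e^{iθ₄} gives r₂ω₂e^{iθ₂}+r₃ω₃e^{iθ₃}=r₄ω₄e^{iθ₄}.
Eliminating the other unknown: ω₄ = r₂ω₂ sin(θ₂−θ₃) / [r₄ sin(θ₄−θ₃)].
Numerator sine = +0.02792; denominator sine = -0.81310.
Result = 0.0092·31.52·(+0.02792) / (0.0254·(-0.81310)) = -0.39205 rad/s; magnitude 0.39205 rad/s.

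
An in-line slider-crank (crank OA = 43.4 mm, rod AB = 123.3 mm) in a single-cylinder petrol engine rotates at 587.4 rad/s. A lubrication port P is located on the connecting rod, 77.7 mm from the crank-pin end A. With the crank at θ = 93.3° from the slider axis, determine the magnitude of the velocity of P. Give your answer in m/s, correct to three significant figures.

25.1

ω = 587.4 rad/s.  Crank-pin speed |V_A| = rω = 25.493 m/s, perpendicular to OA.
Rod angle: sinφ = −(r/L) sinθ ⇒ φ = -20.573°; ω_rod = −rω cosθ/√(L²−r²sin²θ) = +12.713 rad/s.
V_P = V_A + ω_rod × AP, with AP = 0.0777 m along the rod.
Components: V_Px = −rω sinθ − a·ω_rod·sinφ = -25.104 m/s;  V_Py = rω cosθ + a·ω_rod·cosφ = -0.54272 m/s.
|V_P| = √(V_Px² + V_Py²) = 25.11 m/s.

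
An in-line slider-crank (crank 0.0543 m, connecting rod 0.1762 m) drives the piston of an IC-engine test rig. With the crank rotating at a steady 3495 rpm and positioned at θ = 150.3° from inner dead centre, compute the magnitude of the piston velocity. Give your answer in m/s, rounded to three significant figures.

ω = 2π·3495/60 = 366 rad/s
For an in-line slider-crank, x = r cosθ + √(L² − r² sin²θ), so v = −rω sinθ·[1 + r cosθ/√(L² − r² sin²θ)].
With r = 0.0543 m, L = 0.1762 m, θ = 150.3°: √(L² − r² sin²θ) = 0.17413 m.
v = −0.0543·366·0.49546·[1 + 0.0543·-0.86863/0.17413] = -7.1795 m/s.
|v| = 7.1795 m/s.

7.18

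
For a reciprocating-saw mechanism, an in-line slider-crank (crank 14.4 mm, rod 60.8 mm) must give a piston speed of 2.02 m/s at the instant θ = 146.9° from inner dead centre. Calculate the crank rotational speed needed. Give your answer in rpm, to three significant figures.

For an in-line slider-crank, |v_piston| = rω|sinθ|·[1 + r cosθ/√(L² − r² sin²θ)].
With r = 0.0144 m, L = 0.0608 m, θ = 146.9°: the bracketed kinematic factor |dx/dθ| = 0.0062904 m.
ω = v/|dx/dθ| = 2.02/0.0062904 = 321.12 rad/s.
N = 60ω/(2π) = 3066.5 rpm.

3070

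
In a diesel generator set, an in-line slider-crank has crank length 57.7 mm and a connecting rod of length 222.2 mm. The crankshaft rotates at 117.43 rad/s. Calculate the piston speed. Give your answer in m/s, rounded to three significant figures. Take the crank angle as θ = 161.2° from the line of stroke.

ω = 117.4 rad/s
For an in-line slider-crank, x = r cosθ + √(L² − r² sin²θ), so v = −rω sinθ·[1 + r cosθ/√(L² − r² sin²θ)].
With r = 0.0577 m, L = 0.2222 m, θ = 161.2°: √(L² − r² sin²θ) = 0.22142 m.
v = −0.0577·117.4·0.32227·[1 + 0.0577·-0.94665/0.22142] = -1.6449 m/s.
|v| = 1.6449 m/s.

1.64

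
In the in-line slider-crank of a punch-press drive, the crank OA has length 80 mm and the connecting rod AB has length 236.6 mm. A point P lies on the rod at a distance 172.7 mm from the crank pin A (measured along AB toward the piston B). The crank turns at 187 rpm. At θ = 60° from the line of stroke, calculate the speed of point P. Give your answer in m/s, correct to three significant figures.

1.55

ω = 19.58 rad/s.  Crank-pin speed |V_A| = rω = 1.5666 m/s, perpendicular to OA.
Rod angle: sinφ = −(r/L) sinθ ⇒ φ = -17.027°; ω_rod = −rω cosθ/√(L²−r²sin²θ) = -3.4624 rad/s.
V_P = V_A + ω_rod × AP, with AP = 0.1727 m along the rod.
Components: V_Px = −rω sinθ − a·ω_rod·sinφ = -1.5318 m/s;  V_Py = rω cosθ + a·ω_rod·cosφ = +0.21155 m/s.
|V_P| = √(V_Px² + V_Py²) = 1.5464 m/s.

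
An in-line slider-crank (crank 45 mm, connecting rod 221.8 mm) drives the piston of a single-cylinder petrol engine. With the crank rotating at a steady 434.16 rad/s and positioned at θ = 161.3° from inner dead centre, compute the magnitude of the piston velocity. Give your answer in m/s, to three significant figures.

5.06

ω = 434.2 rad/s
For an in-line slider-crank, x = r cosθ + √(L² − r² sin²θ), so v = −rω sinθ·[1 + r cosθ/√(L² − r² sin²θ)].
With r = 0.045 m, L = 0.2218 m, θ = 161.3°: √(L² − r² sin²θ) = 0.22133 m.
v = −0.045·434.2·0.32061·[1 + 0.045·-0.94721/0.22133] = -5.0576 m/s.
|v| = 5.0576 m/s.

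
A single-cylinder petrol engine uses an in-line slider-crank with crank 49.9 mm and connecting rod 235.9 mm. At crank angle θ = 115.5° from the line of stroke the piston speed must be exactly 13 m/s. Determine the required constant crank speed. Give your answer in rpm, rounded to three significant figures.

3040

For an in-line slider-crank, |v_piston| = rω|sinθ|·[1 + r cosθ/√(L² − r² sin²θ)].
With r = 0.0499 m, L = 0.2359 m, θ = 115.5°: the bracketed kinematic factor |dx/dθ| = 0.040861 m.
ω = v/|dx/dθ| = 13/0.040861 = 318.15 rad/s.
N = 60ω/(2π) = 3038.2 rpm.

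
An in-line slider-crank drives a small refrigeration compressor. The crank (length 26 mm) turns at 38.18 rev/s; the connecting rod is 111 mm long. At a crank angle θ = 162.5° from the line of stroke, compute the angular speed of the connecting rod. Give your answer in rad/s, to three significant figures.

ω = 239.9 rad/s (converted from 38.18 rev/s).
The rod makes angle φ with the slider axis where L sinφ = r sinθ; differentiating, L cosφ·φ̇ = r ω cosθ.
L cosφ = √(L² − r² sin²θ) = 0.11072 m.
|ω_rod| = r ω |cosθ| / √(L² − r² sin²θ) = 0.026·239.9·0.95372/0.11072 = 53.724 rad/s.

53.7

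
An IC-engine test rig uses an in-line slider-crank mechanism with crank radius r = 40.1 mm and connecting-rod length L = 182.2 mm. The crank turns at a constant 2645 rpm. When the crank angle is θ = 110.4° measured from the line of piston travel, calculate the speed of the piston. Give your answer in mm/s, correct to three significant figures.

9590

ω = 2π·2645/60 = 277 rad/s
For an in-line slider-crank, x = r cosθ + √(L² − r² sin²θ), so v = −rω sinθ·[1 + r cosθ/√(L² − r² sin²θ)].
With r = 0.0401 m, L = 0.1822 m, θ = 110.4°: √(L² − r² sin²θ) = 0.17828 m.
v = −0.0401·277·0.93728·[1 + 0.0401·-0.34857/0.17828] = -9.5942 m/s.
|v| = 9.5942 m/s = 9594.2 mm/s.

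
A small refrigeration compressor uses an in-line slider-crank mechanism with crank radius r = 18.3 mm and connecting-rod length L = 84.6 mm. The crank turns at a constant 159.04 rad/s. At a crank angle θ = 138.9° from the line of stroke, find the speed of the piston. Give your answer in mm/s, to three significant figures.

ω = 159 rad/s
For an in-line slider-crank, x = r cosθ + √(L² − r² sin²θ), so v = −rω sinθ·[1 + r cosθ/√(L² − r² sin²θ)].
With r = 0.0183 m, L = 0.0846 m, θ = 138.9°: √(L² − r² sin²θ) = 0.08374 m.
v = −0.0183·159·0.65738·[1 + 0.0183·-0.75356/0.08374] = -1.5982 m/s.
|v| = 1.5982 m/s = 1598.2 mm/s.

1600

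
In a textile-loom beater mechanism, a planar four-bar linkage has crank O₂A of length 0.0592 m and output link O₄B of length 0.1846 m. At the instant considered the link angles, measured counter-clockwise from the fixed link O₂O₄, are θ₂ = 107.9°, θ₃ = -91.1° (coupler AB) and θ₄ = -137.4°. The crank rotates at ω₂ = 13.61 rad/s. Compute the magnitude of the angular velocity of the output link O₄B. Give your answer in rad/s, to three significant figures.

1.97

ω₂ = 13.61 rad/s
Differentiating the loop-closure r₂e^{iθ₂}+r₃e^{iθ₃}=r₁+r₄e^{iθ₄} gives r₂ω₂e^{iθ₂}+r₃ω₃e^{iθ₃}=r₄ω₄e^{iθ₄}.
Eliminating the other unknown: ω₄ = r₂ω₂ sin(θ₂−θ₃) / [r₄ sin(θ₄−θ₃)].
Numerator sine = -0.32557; denominator sine = -0.72297.
Result = 0.0592·13.61·(-0.32557) / (0.1846·(-0.72297)) = +1.9655 rad/s; magnitude 1.9655 rad/s.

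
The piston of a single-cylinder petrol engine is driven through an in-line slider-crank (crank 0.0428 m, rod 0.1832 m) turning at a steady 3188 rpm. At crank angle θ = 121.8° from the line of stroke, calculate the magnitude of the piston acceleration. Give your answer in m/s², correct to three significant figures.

3010

ω = 2π·3188/60 = 333.8 rad/s
x(θ) = r cosθ + √(L² − r² sin²θ); with ω constant, a = ω²·d²x/dθ².
d²x/dθ² = −r cosθ − r²(cos2θ)/√u − r⁴ sin²2θ/(4u^{3/2}),  u = L² − r² sin²θ = 0.0322391 m².
Substituting r = 0.0428 m, L = 0.1832 m, θ = 121.8°: d²x/dθ² = +0.026974 m.
a = ω²·d²x/dθ² = (333.8)²·(+0.026974) = +3006.3 m/s²;  |a| = 3006.3 m/s².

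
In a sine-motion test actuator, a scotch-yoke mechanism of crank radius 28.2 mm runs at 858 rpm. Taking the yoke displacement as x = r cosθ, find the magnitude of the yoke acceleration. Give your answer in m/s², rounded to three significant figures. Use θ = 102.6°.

ω = 89.85 rad/s (from 858 rpm).
x = r cosθ ⇒ ẍ = −rω² cosθ (ω constant).
|a| = rω²|cosθ| = 0.0282·(89.85)²·|cos 102.6°| = 49.662 m/s².

49.7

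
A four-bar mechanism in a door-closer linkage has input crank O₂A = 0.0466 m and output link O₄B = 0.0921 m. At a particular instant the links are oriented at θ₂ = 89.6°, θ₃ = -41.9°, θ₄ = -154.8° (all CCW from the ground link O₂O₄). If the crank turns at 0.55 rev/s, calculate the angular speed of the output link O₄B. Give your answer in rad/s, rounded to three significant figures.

1.42

ω₂ = 3.456 rad/s (from 0.55 rev/s).
Differentiating the loop-closure r₂e^{iθ₂}+r₃e^{iθ₃}=r₁+r₄e^{iθ₄} gives r₂ω₂e^{iθ₂}+r₃ω₃e^{iθ₃}=r₄ω₄e^{iθ₄}.
Eliminating the other unknown: ω₄ = r₂ω₂ sin(θ₂−θ₃) / [r₄ sin(θ₄−θ₃)].
Numerator sine = +0.74896; denominator sine = -0.92119.
Result = 0.0466·3.456·(+0.74896) / (0.0921·(-0.92119)) = -1.4216 rad/s; magnitude 1.4216 rad/s.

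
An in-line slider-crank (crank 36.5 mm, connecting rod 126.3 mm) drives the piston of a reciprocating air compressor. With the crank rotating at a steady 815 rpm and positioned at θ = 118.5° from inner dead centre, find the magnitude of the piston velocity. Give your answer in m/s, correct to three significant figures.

ω = 2π·815/60 = 85.35 rad/s
For an in-line slider-crank, x = r cosθ + √(L² − r² sin²θ), so v = −rω sinθ·[1 + r cosθ/√(L² − r² sin²θ)].
With r = 0.0365 m, L = 0.1263 m, θ = 118.5°: √(L² − r² sin²θ) = 0.12216 m.
v = −0.0365·85.35·0.87882·[1 + 0.0365·-0.47716/0.12216] = -2.3473 m/s.
|v| = 2.3473 m/s.

2.35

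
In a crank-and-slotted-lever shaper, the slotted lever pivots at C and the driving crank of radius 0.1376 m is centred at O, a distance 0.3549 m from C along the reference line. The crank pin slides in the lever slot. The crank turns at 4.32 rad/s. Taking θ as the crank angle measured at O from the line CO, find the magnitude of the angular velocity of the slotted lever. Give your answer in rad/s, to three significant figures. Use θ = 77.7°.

0.765

ω = 4.32 rad/s
Crank pin A relative to C: A = (d + r cosθ, r sinθ); lever angle φ = atan2(r sinθ, d + r cosθ).
Differentiating tanφ: φ̇ = rω(d cosθ + r)/(d² + r² + 2dr cosθ).
d² + r² + 2dr cosθ = |CA|² = 0.165694 m²;  d cosθ + r = +0.2132 m.
|ω_lever| = |0.1376·4.32·+0.2132| / 0.165694 = 0.76488 rad/s.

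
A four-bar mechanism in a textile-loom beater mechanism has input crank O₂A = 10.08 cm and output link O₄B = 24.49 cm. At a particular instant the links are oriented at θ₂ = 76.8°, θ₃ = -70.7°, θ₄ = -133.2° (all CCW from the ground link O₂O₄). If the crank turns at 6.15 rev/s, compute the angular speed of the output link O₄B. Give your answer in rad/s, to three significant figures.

9.63

ω₂ = 38.64 rad/s (from 6.15 rev/s).
Differentiating the loop-closure r₂e^{iθ₂}+r₃e^{iθ₃}=r₁+r₄e^{iθ₄} gives r₂ω₂e^{iθ₂}+r₃ω₃e^{iθ₃}=r₄ω₄e^{iθ₄}.
Eliminating the other unknown: ω₄ = r₂ω₂ sin(θ₂−θ₃) / [r₄ sin(θ₄−θ₃)].
Numerator sine = +0.53730; denominator sine = -0.88701.
Result = 0.1008·38.64·(+0.53730) / (0.2449·(-0.88701)) = -9.6342 rad/s; magnitude 9.6342 rad/s.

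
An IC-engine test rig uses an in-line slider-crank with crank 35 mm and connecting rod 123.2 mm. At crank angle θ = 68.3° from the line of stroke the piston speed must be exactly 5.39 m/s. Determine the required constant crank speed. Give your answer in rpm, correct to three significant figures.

1430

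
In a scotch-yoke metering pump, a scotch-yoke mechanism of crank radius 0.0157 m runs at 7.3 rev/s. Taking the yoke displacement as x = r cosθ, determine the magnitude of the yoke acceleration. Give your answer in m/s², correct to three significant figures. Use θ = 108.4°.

ω = 45.87 rad/s (from 7.3 rev/s).
x = r cosθ ⇒ ẍ = −rω² cosθ (ω constant).
|a| = rω²|cosθ| = 0.0157·(45.87)²·|cos 108.4°| = 10.426 m/s².

10.4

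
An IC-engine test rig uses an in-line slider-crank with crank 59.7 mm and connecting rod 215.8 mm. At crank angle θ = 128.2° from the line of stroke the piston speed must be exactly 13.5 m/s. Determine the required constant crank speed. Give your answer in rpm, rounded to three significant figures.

3330

For an in-line slider-crank, |v_piston| = rω|sinθ|·[1 + r cosθ/√(L² − r² sin²θ)].
With r = 0.0597 m, L = 0.2158 m, θ = 128.2°: the bracketed kinematic factor |dx/dθ| = 0.038693 m.
ω = v/|dx/dθ| = 13.5/0.038693 = 348.9 rad/s.
N = 60ω/(2π) = 3331.8 rpm.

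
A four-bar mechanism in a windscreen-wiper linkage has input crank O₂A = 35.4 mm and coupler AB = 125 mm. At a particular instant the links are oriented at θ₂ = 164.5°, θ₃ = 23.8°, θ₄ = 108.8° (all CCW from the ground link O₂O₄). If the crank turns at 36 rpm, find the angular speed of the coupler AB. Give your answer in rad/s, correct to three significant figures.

ω₂ = 3.77 rad/s (from 36 rpm).
Differentiating the loop-closure r₂e^{iθ₂}+r₃e^{iθ₃}=r₁+r₄e^{iθ₄} gives r₂ω₂e^{iθ₂}+r₃ω₃e^{iθ₃}=r₄ω₄e^{iθ₄}.
Eliminating the other unknown: ω₃ = r₂ω₂ sin(θ₄−θ₂) / [r₃ sin(θ₃−θ₄)].
Numerator sine = -0.82610; denominator sine = -0.99619.
Result = 0.0354·3.77·(-0.82610) / (0.125·(-0.99619)) = +0.88534 rad/s; magnitude 0.88534 rad/s.

0.885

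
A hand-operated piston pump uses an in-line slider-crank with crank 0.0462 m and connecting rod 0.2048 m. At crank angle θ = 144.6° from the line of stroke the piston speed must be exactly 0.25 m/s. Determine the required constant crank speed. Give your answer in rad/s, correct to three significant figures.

For an in-line slider-crank, |v_piston| = rω|sinθ|·[1 + r cosθ/√(L² − r² sin²θ)].
With r = 0.0462 m, L = 0.2048 m, θ = 144.6°: the bracketed kinematic factor |dx/dθ| = 0.021799 m.
ω = v/|dx/dθ| = 0.25/0.021799 = 11.468 rad/s.

11.5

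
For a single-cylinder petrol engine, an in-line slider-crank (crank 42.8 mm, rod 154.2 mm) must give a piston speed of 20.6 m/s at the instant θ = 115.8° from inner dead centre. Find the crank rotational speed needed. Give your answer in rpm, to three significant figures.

5830

For an in-line slider-crank, |v_piston| = rω|sinθ|·[1 + r cosθ/√(L² − r² sin²θ)].
With r = 0.0428 m, L = 0.1542 m, θ = 115.8°: the bracketed kinematic factor |dx/dθ| = 0.033726 m.
ω = v/|dx/dθ| = 20.6/0.033726 = 610.8 rad/s.
N = 60ω/(2π) = 5832.7 rpm.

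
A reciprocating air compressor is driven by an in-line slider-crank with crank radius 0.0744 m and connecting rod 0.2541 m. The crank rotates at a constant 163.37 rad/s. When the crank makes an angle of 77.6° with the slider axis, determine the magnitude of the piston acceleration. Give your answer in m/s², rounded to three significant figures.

122

ω = 163.4 rad/s
x(θ) = r cosθ + √(L² − r² sin²θ); with ω constant, a = ω²·d²x/dθ².
d²x/dθ² = −r cosθ − r²(cos2θ)/√u − r⁴ sin²2θ/(4u^{3/2}),  u = L² − r² sin²θ = 0.0592867 m².
Substituting r = 0.0744 m, L = 0.2541 m, θ = 77.6°: d²x/dθ² = +0.0045673 m.
a = ω²·d²x/dθ² = (163.4)²·(+0.0045673) = +121.9 m/s²;  |a| = 121.9 m/s².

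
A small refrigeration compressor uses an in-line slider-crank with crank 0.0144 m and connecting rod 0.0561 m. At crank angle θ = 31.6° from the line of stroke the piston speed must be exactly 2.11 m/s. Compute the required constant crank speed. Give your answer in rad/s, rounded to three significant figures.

229

For an in-line slider-crank, |v_piston| = rω|sinθ|·[1 + r cosθ/√(L² − r² sin²θ)].
With r = 0.0144 m, L = 0.0561 m, θ = 31.6°: the bracketed kinematic factor |dx/dθ| = 0.0092101 m.
ω = v/|dx/dθ| = 2.11/0.0092101 = 229.1 rad/s.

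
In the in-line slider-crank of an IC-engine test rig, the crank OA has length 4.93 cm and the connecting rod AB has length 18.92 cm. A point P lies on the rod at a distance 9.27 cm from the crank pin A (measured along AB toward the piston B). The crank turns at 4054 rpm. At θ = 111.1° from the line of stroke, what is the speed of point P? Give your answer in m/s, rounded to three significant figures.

19.0

ω = 424.5 rad/s.  Crank-pin speed |V_A| = rω = 20.93 m/s, perpendicular to OA.
Rod angle: sinφ = −(r/L) sinθ ⇒ φ = -14.070°; ω_rod = −rω cosθ/√(L²−r²sin²θ) = +41.055 rad/s.
V_P = V_A + ω_rod × AP, with AP = 0.0927 m along the rod.
Components: V_Px = −rω sinθ − a·ω_rod·sinφ = -18.601 m/s;  V_Py = rω cosθ + a·ω_rod·cosφ = -3.8429 m/s.
|V_P| = √(V_Px² + V_Py²) = 18.994 m/s.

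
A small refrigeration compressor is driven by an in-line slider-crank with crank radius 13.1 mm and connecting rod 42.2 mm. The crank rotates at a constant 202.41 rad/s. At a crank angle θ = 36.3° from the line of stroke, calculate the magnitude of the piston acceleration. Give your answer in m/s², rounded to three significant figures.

487

ω = 202.4 rad/s
x(θ) = r cosθ + √(L² − r² sin²θ); with ω constant, a = ω²·d²x/dθ².
d²x/dθ² = −r cosθ − r²(cos2θ)/√u − r⁴ sin²2θ/(4u^{3/2}),  u = L² − r² sin²θ = 0.00172069 m².
Substituting r = 0.0131 m, L = 0.0422 m, θ = 36.3°: d²x/dθ² = -0.011889 m.
a = ω²·d²x/dθ² = (202.4)²·(-0.011889) = -487.08 m/s²;  |a| = 487.08 m/s².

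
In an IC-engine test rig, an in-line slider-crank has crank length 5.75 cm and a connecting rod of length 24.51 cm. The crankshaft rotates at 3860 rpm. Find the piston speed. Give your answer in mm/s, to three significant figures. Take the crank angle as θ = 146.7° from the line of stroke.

10200

ω = 2π·3860/60 = 404.2 rad/s
For an in-line slider-crank, x = r cosθ + √(L² − r² sin²θ), so v = −rω sinθ·[1 + r cosθ/√(L² − r² sin²θ)].
With r = 0.0575 m, L = 0.2451 m, θ = 146.7°: √(L² − r² sin²θ) = 0.24306 m.
v = −0.0575·404.2·0.54902·[1 + 0.0575·-0.83581/0.24306] = -10.238 m/s.
|v| = 10.238 m/s = 10238 mm/s.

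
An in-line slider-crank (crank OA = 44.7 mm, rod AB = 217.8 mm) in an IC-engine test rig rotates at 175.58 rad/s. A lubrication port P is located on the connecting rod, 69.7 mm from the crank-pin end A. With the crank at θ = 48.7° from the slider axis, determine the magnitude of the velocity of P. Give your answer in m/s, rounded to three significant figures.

7.09

ω = 175.6 rad/s.  Crank-pin speed |V_A| = rω = 7.8484 m/s, perpendicular to OA.
Rod angle: sinφ = −(r/L) sinθ ⇒ φ = -8.870°; ω_rod = −rω cosθ/√(L²−r²sin²θ) = -24.071 rad/s.
V_P = V_A + ω_rod × AP, with AP = 0.0697 m along the rod.
Components: V_Px = −rω sinθ − a·ω_rod·sinφ = -6.1549 m/s;  V_Py = rω cosθ + a·ω_rod·cosφ = +3.5223 m/s.
|V_P| = √(V_Px² + V_Py²) = 7.0915 m/s.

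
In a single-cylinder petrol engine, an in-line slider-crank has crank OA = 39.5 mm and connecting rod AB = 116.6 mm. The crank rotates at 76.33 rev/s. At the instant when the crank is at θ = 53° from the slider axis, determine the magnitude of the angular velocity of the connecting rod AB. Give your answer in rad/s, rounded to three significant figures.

102

ω = 479.6 rad/s (converted from 76.33 rev/s).
The rod makes angle φ with the slider axis where L sinφ = r sinθ; differentiating, L cosφ·φ̇ = r ω cosθ.
L cosφ = √(L² − r² sin²θ) = 0.11225 m.
|ω_rod| = r ω |cosθ| / √(L² − r² sin²θ) = 0.0395·479.6·0.60182/0.11225 = 101.56 rad/s.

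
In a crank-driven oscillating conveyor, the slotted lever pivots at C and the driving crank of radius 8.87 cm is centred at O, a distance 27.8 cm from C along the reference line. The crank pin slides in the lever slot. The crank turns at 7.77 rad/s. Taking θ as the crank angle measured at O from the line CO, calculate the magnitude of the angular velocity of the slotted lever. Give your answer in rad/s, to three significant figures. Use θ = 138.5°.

1.71

ω = 7.77 rad/s
Crank pin A relative to C: A = (d + r cosθ, r sinθ); lever angle φ = atan2(r sinθ, d + r cosθ).
Differentiating tanφ: φ̇ = rω(d cosθ + r)/(d² + r² + 2dr cosθ).
d² + r² + 2dr cosθ = |CA|² = 0.0482153 m²;  d cosθ + r = -0.11951 m.
|ω_lever| = |0.0887·7.77·-0.11951| / 0.0482153 = 1.7083 rad/s.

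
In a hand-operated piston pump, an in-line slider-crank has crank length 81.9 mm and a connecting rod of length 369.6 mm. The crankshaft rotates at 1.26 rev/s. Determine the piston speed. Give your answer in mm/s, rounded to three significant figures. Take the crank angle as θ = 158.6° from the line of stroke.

188

ω = 2π·1.26 = 7.917 rad/s
For an in-line slider-crank, x = r cosθ + √(L² − r² sin²θ), so v = −rω sinθ·[1 + r cosθ/√(L² − r² sin²θ)].
With r = 0.0819 m, L = 0.3696 m, θ = 158.6°: √(L² − r² sin²θ) = 0.36839 m.
v = −0.0819·7.917·0.36488·[1 + 0.0819·-0.93106/0.36839] = -0.18761 m/s.
|v| = 0.18761 m/s = 187.61 mm/s.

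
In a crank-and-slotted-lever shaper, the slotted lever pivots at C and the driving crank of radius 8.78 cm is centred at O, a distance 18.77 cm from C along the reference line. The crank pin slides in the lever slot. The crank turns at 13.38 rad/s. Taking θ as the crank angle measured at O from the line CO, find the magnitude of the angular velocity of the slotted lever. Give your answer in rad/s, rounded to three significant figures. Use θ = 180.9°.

ω = 13.38 rad/s
Crank pin A relative to C: A = (d + r cosθ, r sinθ); lever angle φ = atan2(r sinθ, d + r cosθ).
Differentiating tanφ: φ̇ = rω(d cosθ + r)/(d² + r² + 2dr cosθ).
d² + r² + 2dr cosθ = |CA|² = 0.00998408 m²;  d cosθ + r = -0.099877 m.
|ω_lever| = |0.0878·13.38·-0.099877| / 0.00998408 = 11.752 rad/s.

11.8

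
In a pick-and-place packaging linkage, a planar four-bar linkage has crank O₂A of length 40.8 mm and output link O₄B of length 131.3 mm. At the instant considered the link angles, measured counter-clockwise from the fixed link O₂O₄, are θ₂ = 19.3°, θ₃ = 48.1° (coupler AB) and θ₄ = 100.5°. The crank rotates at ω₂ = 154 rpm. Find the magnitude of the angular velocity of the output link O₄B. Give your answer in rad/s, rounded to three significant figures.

ω₂ = 16.13 rad/s (from 154 rpm).
Differentiating the loop-closure r₂e^{iθ₂}+r₃e^{iθ₃}=r₁+r₄e^{iθ₄} gives r₂ω₂e^{iθ₂}+r₃ω₃e^{iθ₃}=r₄ω₄e^{iθ₄}.
Eliminating the other unknown: ω₄ = r₂ω₂ sin(θ₂−θ₃) / [r₄ sin(θ₄−θ₃)].
Numerator sine = -0.48175; denominator sine = +0.79229.
Result = 0.0408·16.13·(-0.48175) / (0.1313·(+0.79229)) = -3.0471 rad/s; magnitude 3.0471 rad/s.

3.05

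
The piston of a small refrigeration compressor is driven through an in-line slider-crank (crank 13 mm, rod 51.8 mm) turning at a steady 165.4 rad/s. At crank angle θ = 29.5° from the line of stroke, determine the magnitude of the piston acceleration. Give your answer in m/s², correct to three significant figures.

ω = 165.4 rad/s
x(θ) = r cosθ + √(L² − r² sin²θ); with ω constant, a = ω²·d²x/dθ².
d²x/dθ² = −r cosθ − r²(cos2θ)/√u − r⁴ sin²2θ/(4u^{3/2}),  u = L² − r² sin²θ = 0.00264226 m².
Substituting r = 0.013 m, L = 0.0518 m, θ = 29.5°: d²x/dθ² = -0.013047 m.
a = ω²·d²x/dθ² = (165.4)²·(-0.013047) = -356.92 m/s²;  |a| = 356.92 m/s².

357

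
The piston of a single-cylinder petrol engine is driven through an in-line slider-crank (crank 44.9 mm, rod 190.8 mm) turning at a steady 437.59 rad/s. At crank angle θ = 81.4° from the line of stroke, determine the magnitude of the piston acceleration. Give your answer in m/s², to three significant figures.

ω = 437.6 rad/s
x(θ) = r cosθ + √(L² − r² sin²θ); with ω constant, a = ω²·d²x/dθ².
d²x/dθ² = −r cosθ − r²(cos2θ)/√u − r⁴ sin²2θ/(4u^{3/2}),  u = L² − r² sin²θ = 0.0344337 m².
Substituting r = 0.0449 m, L = 0.1908 m, θ = 81.4°: d²x/dθ² = +0.0036504 m.
a = ω²·d²x/dθ² = (437.6)²·(+0.0036504) = +698.99 m/s²;  |a| = 698.99 m/s².

699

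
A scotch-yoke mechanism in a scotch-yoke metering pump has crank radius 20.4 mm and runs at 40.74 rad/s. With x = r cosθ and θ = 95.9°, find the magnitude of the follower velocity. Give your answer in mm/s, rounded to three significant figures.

827

ω = 40.74 rad/s
x = r cosθ ⇒ ẋ = −rω sinθ.
|v| = rω|sinθ| = 0.0204·40.74·|sin 95.9°| = 0.82669 m/s = 826.69 mm/s.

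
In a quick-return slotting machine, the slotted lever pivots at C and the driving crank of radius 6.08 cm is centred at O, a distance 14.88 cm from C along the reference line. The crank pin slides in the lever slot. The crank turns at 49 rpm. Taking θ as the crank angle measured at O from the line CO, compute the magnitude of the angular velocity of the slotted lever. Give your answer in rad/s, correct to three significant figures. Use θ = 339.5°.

1.46

ω = 5.131 rad/s (from 49 rpm).
Crank pin A relative to C: A = (d + r cosθ, r sinθ); lever angle φ = atan2(r sinθ, d + r cosθ).
Differentiating tanφ: φ̇ = rω(d cosθ + r)/(d² + r² + 2dr cosθ).
d² + r² + 2dr cosθ = |CA|² = 0.0427863 m²;  d cosθ + r = +0.20018 m.
|ω_lever| = |0.0608·5.131·+0.20018| / 0.0427863 = 1.4596 rad/s.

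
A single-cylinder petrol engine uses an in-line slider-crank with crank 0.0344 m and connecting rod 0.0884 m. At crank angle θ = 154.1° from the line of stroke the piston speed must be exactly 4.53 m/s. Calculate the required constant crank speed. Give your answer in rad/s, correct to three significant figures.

468

For an in-line slider-crank, |v_piston| = rω|sinθ|·[1 + r cosθ/√(L² − r² sin²θ)].
With r = 0.0344 m, L = 0.0884 m, θ = 154.1°: the bracketed kinematic factor |dx/dθ| = 0.0096884 m.
ω = v/|dx/dθ| = 4.53/0.0096884 = 467.57 rad/s.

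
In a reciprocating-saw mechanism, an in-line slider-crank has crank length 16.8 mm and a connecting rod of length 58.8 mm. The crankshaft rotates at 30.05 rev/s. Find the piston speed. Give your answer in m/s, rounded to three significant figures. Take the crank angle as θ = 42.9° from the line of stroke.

2.62

ω = 2π·30.1 = 188.8 rad/s
For an in-line slider-crank, x = r cosθ + √(L² − r² sin²θ), so v = −rω sinθ·[1 + r cosθ/√(L² − r² sin²θ)].
With r = 0.0168 m, L = 0.0588 m, θ = 42.9°: √(L² − r² sin²θ) = 0.057677 m.
v = −0.0168·188.8·0.68072·[1 + 0.0168·0.73254/0.057677] = -2.62 m/s.
|v| = 2.62 m/s.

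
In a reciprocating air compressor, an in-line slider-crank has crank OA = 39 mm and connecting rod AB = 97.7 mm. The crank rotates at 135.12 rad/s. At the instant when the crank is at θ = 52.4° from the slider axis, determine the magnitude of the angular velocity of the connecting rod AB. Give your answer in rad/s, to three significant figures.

34.7

ω = 135.1 rad/s
The rod makes angle φ with the slider axis where L sinφ = r sinθ; differentiating, L cosφ·φ̇ = r ω cosθ.
L cosφ = √(L² − r² sin²θ) = 0.092685 m.
|ω_rod| = r ω |cosθ| / √(L² − r² sin²θ) = 0.039·135.1·0.61015/0.092685 = 34.69 rad/s.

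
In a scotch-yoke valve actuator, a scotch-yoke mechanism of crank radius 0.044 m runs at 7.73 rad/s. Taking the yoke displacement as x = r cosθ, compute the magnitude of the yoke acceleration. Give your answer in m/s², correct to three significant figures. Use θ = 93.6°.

ω = 7.73 rad/s
x = r cosθ ⇒ ẍ = −rω² cosθ (ω constant).
|a| = rω²|cosθ| = 0.044·(7.73)²·|cos 93.6°| = 0.16508 m/s².

0.165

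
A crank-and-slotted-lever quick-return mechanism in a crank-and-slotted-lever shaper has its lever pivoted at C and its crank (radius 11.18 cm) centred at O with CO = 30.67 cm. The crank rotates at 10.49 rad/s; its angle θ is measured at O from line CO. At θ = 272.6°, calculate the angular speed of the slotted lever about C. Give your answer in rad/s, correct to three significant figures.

1.34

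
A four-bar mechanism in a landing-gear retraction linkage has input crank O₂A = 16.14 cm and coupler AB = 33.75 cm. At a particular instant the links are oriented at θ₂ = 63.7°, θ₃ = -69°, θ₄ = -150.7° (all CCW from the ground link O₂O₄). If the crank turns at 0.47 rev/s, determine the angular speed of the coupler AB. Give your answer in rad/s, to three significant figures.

0.806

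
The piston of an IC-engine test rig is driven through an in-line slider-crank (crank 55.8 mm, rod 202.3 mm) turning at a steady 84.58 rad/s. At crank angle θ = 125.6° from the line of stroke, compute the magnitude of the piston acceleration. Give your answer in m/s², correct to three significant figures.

267

ω = 84.58 rad/s
x(θ) = r cosθ + √(L² − r² sin²θ); with ω constant, a = ω²·d²x/dθ².
d²x/dθ² = −r cosθ − r²(cos2θ)/√u − r⁴ sin²2θ/(4u^{3/2}),  u = L² − r² sin²θ = 0.0388668 m².
Substituting r = 0.0558 m, L = 0.2023 m, θ = 125.6°: d²x/dθ² = +0.037289 m.
a = ω²·d²x/dθ² = (84.58)²·(+0.037289) = +266.76 m/s²;  |a| = 266.76 m/s².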